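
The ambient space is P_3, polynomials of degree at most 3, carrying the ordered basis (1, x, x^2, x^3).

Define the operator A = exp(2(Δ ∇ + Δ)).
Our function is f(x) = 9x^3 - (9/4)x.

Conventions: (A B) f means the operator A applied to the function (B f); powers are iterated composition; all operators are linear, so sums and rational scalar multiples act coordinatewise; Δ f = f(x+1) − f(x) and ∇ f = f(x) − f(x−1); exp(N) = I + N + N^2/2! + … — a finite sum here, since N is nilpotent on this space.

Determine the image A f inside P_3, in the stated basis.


the result is g(x) = 9x^3 + 54x^2 + (1071/4)x + 819/2

order-1 term: 54x^2 + 162x + 27/2
order-2 term: 108x + 324
order-3 term: 72
the series for exp(2(Δ ∇ + Δ)) f terminates at order 3
exp(2(Δ ∇ + Δ)) f = 9x^3 + 54x^2 + (1071/4)x + 819/2


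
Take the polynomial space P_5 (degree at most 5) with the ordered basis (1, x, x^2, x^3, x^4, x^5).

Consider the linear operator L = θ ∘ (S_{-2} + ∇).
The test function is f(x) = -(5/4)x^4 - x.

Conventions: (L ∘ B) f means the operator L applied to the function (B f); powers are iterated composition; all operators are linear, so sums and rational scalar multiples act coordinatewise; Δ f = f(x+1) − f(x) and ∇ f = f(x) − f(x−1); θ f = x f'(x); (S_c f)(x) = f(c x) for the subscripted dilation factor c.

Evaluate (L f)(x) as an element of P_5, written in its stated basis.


the image equals g(x) = -80x^4 - 15x^3 + 15x^2 - 3x

S_{-2} f = -20x^4 + 2x
∇ f = -5x^3 + (15/2)x^2 - 5x + 1/4
(S_{-2} + ∇) f = -20x^4 - 5x^3 + (15/2)x^2 - 3x + 1/4
θ (S_{-2} + ∇) f = -80x^4 - 15x^3 + 15x^2 - 3x


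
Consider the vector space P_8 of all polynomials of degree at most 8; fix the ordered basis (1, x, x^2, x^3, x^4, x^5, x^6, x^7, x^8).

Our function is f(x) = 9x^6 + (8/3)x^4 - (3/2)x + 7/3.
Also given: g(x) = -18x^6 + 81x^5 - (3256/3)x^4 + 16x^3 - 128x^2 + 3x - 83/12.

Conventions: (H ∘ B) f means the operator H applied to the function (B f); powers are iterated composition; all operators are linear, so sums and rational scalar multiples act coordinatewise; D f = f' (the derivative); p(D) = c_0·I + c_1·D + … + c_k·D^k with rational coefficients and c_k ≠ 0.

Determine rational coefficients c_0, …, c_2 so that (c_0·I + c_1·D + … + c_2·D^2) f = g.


c_0 = -2, c_1 = 3/2, c_2 = -4

D^0 f = 9x^6 + (8/3)x^4 - (3/2)x + 7/3
D^1 f = 54x^5 + (32/3)x^3 - 3/2
D^2 f = 270x^4 + 32x^2
matching coefficients of g against c_0 f + c_1 Df + … from the top degree down determines the c_i
solution: c_0 = -2, c_1 = 3/2, c_2 = -4


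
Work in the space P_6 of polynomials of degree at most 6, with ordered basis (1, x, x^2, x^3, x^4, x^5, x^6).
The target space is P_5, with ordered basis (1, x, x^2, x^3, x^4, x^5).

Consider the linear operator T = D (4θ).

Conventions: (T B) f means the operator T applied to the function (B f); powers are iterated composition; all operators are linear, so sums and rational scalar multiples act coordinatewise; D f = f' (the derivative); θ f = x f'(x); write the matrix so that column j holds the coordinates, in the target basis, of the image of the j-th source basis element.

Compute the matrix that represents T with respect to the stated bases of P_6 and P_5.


image of 1: 0
image of x: 4
image of x^2: 16x
image of x^3: 36x^2
image of x^4: 64x^3
image of x^5: 100x^4
image of x^6: 144x^5
each image's coordinates form column j of the matrix

the matrix is [[0, 4, 0, 0, 0, 0, 0]; [0, 0, 16, 0, 0, 0, 0]; [0, 0, 0, 36, 0, 0, 0]; [0, 0, 0, 0, 64, 0, 0]; [0, 0, 0, 0, 0, 100, 0]; [0, 0, 0, 0, 0, 0, 144]] (rows listed top to bottom)


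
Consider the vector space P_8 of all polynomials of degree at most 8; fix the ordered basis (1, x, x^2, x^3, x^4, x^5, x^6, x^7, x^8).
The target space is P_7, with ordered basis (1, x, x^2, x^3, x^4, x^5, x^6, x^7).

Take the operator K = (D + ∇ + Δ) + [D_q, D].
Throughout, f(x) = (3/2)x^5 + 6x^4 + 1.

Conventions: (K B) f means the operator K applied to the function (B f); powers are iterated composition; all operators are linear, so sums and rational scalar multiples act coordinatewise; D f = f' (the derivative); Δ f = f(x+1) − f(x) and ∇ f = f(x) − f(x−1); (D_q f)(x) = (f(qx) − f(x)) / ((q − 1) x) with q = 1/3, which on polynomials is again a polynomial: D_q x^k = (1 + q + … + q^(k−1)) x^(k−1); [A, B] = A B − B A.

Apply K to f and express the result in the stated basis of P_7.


g(x) = (45/2)x^4 + (2002/27)x^3 + 38x^2 + 48x + 3

D f = (15/2)x^4 + 24x^3
∇ f = (15/2)x^4 + 9x^3 - 21x^2 + (33/2)x - 9/2
Δ f = (15/2)x^4 + 39x^3 + 51x^2 + (63/2)x + 15/2
(D + ∇ + Δ) f = (45/2)x^4 + 72x^3 + 30x^2 + 48x + 3
D f = (15/2)x^4 + 24x^3
D_q D f = (100/9)x^3 + (104/3)x^2
D_q f = (121/54)x^4 + (80/9)x^3
D D_q f = (242/27)x^3 + (80/3)x^2
[D_q, D] f = (58/27)x^3 + 8x^2
((D + ∇ + Δ) + [D_q, D]) f = (45/2)x^4 + (2002/27)x^3 + 38x^2 + 48x + 3


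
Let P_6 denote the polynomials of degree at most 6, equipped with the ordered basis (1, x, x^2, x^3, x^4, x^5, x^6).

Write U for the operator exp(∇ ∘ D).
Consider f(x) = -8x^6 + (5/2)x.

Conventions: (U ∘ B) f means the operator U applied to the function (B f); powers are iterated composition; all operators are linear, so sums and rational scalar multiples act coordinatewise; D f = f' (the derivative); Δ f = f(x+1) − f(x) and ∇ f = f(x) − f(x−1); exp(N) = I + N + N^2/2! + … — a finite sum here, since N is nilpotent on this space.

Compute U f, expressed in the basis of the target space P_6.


the result is g(x) = -8x^6 - 240x^4 + 480x^3 - 1920x^2 + (6245/2)x - 2688

order-1 term: -240x^4 + 480x^3 - 480x^2 + 240x - 48
order-2 term: -1440x^2 + 2880x - 1680
order-3 term: -960
the series for exp(∇ ∘ D) f terminates at order 3
exp(∇ ∘ D) f = -8x^6 - 240x^4 + 480x^3 - 1920x^2 + (6245/2)x - 2688


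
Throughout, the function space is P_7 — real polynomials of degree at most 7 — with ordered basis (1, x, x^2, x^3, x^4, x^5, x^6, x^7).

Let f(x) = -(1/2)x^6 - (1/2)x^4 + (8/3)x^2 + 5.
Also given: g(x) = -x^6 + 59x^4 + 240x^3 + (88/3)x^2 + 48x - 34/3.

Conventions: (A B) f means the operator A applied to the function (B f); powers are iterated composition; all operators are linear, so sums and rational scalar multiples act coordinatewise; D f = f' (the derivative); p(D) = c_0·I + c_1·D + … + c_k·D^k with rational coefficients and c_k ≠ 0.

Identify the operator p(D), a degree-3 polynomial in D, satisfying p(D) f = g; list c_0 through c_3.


D^0 f = -(1/2)x^6 - (1/2)x^4 + (8/3)x^2 + 5
D^1 f = -3x^5 - 2x^3 + (16/3)x
D^2 f = -15x^4 - 6x^2 + 16/3
D^3 f = -60x^3 - 12x
matching coefficients of g against c_0 f + c_1 Df + … from the top degree down determines the c_i
solution: c_0 = 2, c_1 = 0, c_2 = -4, c_3 = -4

p(D) = 2·I − 4·D^2 − 4·D^3, i.e. c_0 = 2, c_1 = 0, c_2 = -4, c_3 = -4


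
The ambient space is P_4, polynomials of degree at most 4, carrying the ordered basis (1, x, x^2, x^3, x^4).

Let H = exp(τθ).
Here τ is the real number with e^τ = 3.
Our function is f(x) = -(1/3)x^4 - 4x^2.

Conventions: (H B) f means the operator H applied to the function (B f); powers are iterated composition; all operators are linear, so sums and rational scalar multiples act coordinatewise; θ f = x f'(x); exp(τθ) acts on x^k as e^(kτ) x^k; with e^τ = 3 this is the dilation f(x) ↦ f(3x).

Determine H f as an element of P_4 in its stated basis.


the image equals g(x) = -27x^4 - 36x^2

exp(τθ) x^k = e^(kτ) x^k; with e^τ = 3 this sends x^k to 3^k x^k
x^2 ↦ 9 x^2
x^4 ↦ 81 x^4
applying this coordinatewise to f: exp(τθ) f = -27x^4 - 36x^2


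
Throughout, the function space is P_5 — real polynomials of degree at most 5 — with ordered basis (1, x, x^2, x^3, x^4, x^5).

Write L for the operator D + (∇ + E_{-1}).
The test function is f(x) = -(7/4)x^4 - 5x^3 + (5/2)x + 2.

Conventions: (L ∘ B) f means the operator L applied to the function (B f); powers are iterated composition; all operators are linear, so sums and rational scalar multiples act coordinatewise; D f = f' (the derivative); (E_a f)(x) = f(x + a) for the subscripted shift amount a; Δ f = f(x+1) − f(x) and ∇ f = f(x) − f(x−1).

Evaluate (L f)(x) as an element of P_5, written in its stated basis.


the result is g(x) = -(7/4)x^4 - 12x^3 - 15x^2 + (5/2)x + 9/2

D f = -7x^3 - 15x^2 + 5/2
∇ f = -7x^3 - (9/2)x^2 + 8x - 3/4
E_{-1} f = -(7/4)x^4 + 2x^3 + (9/2)x^2 - (11/2)x + 11/4
(∇ + E_{-1}) f = -(7/4)x^4 - 5x^3 + (5/2)x + 2
(D + (∇ + E_{-1})) f = -(7/4)x^4 - 12x^3 - 15x^2 + (5/2)x + 9/2


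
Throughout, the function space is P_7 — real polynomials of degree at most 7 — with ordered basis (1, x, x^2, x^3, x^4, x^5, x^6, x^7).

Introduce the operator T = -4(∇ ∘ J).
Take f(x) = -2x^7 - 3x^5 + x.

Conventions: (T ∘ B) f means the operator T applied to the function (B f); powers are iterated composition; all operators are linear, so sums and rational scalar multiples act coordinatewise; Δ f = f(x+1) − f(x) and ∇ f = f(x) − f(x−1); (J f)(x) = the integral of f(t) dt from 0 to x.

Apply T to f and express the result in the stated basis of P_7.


the result is g(x) = 8x^7 - 28x^6 + 68x^5 - 100x^4 + 96x^3 - 58x^2 + 16x - 1

J f = -(1/4)x^8 - (1/2)x^6 + (1/2)x^2
∇ J f = -2x^7 + 7x^6 - 17x^5 + 25x^4 - 24x^3 + (29/2)x^2 - 4x + 1/4
(-4(∇ ∘ J)) f = 8x^7 - 28x^6 + 68x^5 - 100x^4 + 96x^3 - 58x^2 + 16x - 1


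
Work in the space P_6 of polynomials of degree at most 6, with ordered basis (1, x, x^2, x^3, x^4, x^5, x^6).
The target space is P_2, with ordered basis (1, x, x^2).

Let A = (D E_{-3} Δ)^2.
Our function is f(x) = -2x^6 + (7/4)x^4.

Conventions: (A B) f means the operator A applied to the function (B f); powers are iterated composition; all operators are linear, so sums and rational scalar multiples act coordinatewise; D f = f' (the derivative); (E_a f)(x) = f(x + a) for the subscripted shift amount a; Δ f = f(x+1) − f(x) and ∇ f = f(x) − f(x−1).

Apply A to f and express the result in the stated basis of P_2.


the result is g(x) = -720x^2 + 7200x - 18078

Δ f = -12x^5 - 30x^4 - 33x^3 - (39/2)x^2 - 5x - 1/4
E_{-3} Δ f = -12x^5 + 150x^4 - 753x^3 + (3795/2)x^2 - 2399x + 4865/4
D E_{-3} Δ f = -60x^4 + 600x^3 - 2259x^2 + 3795x - 2399
Δ (D E_{-3} Δ) f = -240x^3 + 1440x^2 - 2958x + 2076
E_{-3} Δ (D E_{-3} Δ) f = -240x^3 + 3600x^2 - 18078x + 30390
D E_{-3} Δ (D E_{-3} Δ) f = -720x^2 + 7200x - 18078


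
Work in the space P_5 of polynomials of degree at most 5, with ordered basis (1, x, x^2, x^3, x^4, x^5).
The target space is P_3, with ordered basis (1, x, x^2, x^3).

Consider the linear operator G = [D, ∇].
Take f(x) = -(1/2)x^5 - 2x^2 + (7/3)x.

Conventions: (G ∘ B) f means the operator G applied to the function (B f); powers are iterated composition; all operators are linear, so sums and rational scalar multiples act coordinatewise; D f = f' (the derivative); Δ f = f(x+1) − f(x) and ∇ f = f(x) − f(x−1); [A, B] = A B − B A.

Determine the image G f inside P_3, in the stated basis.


the result is g(x) = 0

∇ f = -(5/2)x^4 + 5x^3 - 5x^2 - (3/2)x + 23/6
D ∇ f = -10x^3 + 15x^2 - 10x - 3/2
D f = -(5/2)x^4 - 4x + 7/3
∇ D f = -10x^3 + 15x^2 - 10x - 3/2
[D, ∇] f = 0


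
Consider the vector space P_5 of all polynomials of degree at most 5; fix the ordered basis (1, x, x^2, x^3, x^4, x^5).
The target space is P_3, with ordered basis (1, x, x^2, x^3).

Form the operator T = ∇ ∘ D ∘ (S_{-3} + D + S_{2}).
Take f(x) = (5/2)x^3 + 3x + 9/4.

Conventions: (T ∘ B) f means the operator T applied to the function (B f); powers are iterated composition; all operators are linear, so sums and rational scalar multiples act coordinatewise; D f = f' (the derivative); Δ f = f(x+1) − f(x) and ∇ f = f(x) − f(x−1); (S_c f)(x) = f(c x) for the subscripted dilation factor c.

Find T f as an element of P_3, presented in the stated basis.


S_{-3} f = -(135/2)x^3 - 9x + 9/4
D f = (15/2)x^2 + 3
S_{2} f = 20x^3 + 6x + 9/4
(S_{-3} + D + S_{2}) f = -(95/2)x^3 + (15/2)x^2 - 3x + 15/2
D (S_{-3} + D + S_{2}) f = -(285/2)x^2 + 15x - 3
∇ D (S_{-3} + D + S_{2}) f = -285x + 315/2

the image equals g(x) = -285x + 315/2


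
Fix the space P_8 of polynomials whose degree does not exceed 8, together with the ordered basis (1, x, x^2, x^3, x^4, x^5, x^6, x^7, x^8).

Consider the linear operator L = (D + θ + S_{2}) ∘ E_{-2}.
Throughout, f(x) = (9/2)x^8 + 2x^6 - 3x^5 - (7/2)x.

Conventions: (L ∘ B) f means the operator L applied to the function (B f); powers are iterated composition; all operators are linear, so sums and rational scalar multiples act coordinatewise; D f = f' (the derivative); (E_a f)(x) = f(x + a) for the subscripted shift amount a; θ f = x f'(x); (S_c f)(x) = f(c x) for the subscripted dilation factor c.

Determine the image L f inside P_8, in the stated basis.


g(x) = 1188x^8 - 9684x^7 + 34916x^6 - 72555x^5 + 93585x^4 - 72784x^3 + 27192x^2 + (3723/2)x - 7705/2

E_{-2} f = (9/2)x^8 - 72x^7 + 506x^6 - 2043x^5 + 5190x^4 - 8504x^3 + 8784x^2 - (10471/2)x + 1383
D E_{-2} f = 36x^7 - 504x^6 + 3036x^5 - 10215x^4 + 20760x^3 - 25512x^2 + 17568x - 10471/2
θ E_{-2} f = 36x^8 - 504x^7 + 3036x^6 - 10215x^5 + 20760x^4 - 25512x^3 + 17568x^2 - (10471/2)x
S_{2} E_{-2} f = 1152x^8 - 9216x^7 + 32384x^6 - 65376x^5 + 83040x^4 - 68032x^3 + 35136x^2 - 10471x + 1383
(D + θ + S_{2}) E_{-2} f = 1188x^8 - 9684x^7 + 34916x^6 - 72555x^5 + 93585x^4 - 72784x^3 + 27192x^2 + (3723/2)x - 7705/2


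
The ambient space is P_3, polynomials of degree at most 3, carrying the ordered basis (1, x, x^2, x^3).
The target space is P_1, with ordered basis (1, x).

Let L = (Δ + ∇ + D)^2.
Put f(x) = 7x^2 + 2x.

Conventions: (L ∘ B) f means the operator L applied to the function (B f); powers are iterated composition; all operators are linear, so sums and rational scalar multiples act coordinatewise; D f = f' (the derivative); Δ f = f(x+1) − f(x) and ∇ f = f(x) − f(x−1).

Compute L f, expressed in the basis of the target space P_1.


Δ f = 14x + 9
∇ f = 14x - 5
D f = 14x + 2
(Δ + ∇ + D) f = 42x + 6
Δ (Δ + ∇ + D) f = 42
∇ (Δ + ∇ + D) f = 42
D (Δ + ∇ + D) f = 42
(Δ + ∇ + D) (Δ + ∇ + D) f = 126

g(x) = 126


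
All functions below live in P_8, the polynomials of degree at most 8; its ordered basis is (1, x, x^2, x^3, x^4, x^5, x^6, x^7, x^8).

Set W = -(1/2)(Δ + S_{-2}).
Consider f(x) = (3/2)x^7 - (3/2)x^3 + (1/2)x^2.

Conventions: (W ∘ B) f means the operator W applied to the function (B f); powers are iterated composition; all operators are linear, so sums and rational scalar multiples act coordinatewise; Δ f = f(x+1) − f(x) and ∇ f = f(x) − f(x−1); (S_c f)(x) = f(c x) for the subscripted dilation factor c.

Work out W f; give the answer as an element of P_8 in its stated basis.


the result is g(x) = 96x^7 - (21/4)x^6 - (63/4)x^5 - (105/4)x^4 - (129/4)x^3 - (29/2)x^2 - (7/2)x - 1/4

Δ f = (21/2)x^6 + (63/2)x^5 + (105/2)x^4 + (105/2)x^3 + 27x^2 + 7x + 1/2
S_{-2} f = -192x^7 + 12x^3 + 2x^2
(Δ + S_{-2}) f = -192x^7 + (21/2)x^6 + (63/2)x^5 + (105/2)x^4 + (129/2)x^3 + 29x^2 + 7x + 1/2
(-(1/2)(Δ + S_{-2})) f = 96x^7 - (21/4)x^6 - (63/4)x^5 - (105/4)x^4 - (129/4)x^3 - (29/2)x^2 - (7/2)x - 1/4


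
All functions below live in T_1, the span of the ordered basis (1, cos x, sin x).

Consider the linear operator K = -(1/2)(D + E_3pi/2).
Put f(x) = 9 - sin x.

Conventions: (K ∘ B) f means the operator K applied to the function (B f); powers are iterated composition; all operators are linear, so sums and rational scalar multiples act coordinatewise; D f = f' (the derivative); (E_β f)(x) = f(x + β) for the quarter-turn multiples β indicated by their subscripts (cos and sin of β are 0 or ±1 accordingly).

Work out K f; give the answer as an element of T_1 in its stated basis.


D f = -cos x
E_3pi/2 f = 9 + cos x
(D + E_3pi/2) f = 9
(-(1/2)(D + E_3pi/2)) f = -9/2

g(x) = -9/2


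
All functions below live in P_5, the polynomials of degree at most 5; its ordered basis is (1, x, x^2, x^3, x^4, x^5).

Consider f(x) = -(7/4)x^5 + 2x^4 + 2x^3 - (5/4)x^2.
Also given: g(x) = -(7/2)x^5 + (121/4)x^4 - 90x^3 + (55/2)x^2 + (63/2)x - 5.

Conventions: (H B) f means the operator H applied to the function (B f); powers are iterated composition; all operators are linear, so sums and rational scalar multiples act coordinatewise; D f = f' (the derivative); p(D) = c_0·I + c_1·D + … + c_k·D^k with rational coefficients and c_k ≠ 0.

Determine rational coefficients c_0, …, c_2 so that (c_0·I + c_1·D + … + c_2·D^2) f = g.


p(D) = 2·I − 3·D + 2·D^2, i.e. c_0 = 2, c_1 = -3, c_2 = 2

D^0 f = -(7/4)x^5 + 2x^4 + 2x^3 - (5/4)x^2
D^1 f = -(35/4)x^4 + 8x^3 + 6x^2 - (5/2)x
D^2 f = -35x^3 + 24x^2 + 12x - 5/2
matching coefficients of g against c_0 f + c_1 Df + … from the top degree down determines the c_i
solution: c_0 = 2, c_1 = -3, c_2 = 2


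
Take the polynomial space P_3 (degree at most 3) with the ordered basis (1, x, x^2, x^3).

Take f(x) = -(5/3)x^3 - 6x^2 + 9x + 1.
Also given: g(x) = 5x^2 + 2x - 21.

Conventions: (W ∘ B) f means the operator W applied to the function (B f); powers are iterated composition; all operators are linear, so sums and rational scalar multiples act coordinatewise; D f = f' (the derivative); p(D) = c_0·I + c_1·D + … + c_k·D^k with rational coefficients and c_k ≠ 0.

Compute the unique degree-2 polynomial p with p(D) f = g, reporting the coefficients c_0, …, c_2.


c_0 = 0, c_1 = -1, c_2 = 1

D^0 f = -(5/3)x^3 - 6x^2 + 9x + 1
D^1 f = -5x^2 - 12x + 9
D^2 f = -10x - 12
matching coefficients of g against c_0 f + c_1 Df + … from the top degree down determines the c_i
solution: c_0 = 0, c_1 = -1, c_2 = 1


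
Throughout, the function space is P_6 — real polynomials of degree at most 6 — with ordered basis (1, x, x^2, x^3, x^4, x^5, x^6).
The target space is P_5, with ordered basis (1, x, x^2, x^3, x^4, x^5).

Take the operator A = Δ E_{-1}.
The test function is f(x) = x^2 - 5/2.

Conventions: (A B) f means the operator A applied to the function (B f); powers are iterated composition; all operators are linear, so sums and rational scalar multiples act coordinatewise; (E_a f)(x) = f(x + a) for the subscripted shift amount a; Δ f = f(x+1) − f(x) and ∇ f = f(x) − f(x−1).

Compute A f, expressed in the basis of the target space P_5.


E_{-1} f = x^2 - 2x - 3/2
Δ E_{-1} f = 2x - 1

the result is g(x) = 2x - 1


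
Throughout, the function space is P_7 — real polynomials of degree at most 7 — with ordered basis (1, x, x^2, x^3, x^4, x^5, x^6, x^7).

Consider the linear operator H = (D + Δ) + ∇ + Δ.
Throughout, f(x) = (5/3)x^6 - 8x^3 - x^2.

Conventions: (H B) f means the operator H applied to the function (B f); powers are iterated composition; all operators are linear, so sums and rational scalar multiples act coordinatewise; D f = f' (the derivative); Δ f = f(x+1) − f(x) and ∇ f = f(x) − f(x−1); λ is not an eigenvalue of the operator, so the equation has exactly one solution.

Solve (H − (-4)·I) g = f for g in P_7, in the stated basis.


write g with unknown coordinates in the stated basis and equate coefficients in (H − (-4)·I) g = f
solving from the highest basis element down gives g = (5/12)x^6 - (5/2)x^5 + (175/16)x^4 - (183/4)x^3 + (4409/32)x^2 - (4365/16)x + 104339/384
check: H g = 10x^5 - (175/4)x^4 + 175x^3 - (4417/8)x^2 + (4365/4)x - 104339/96
so H g − (-4)·g = (5/3)x^6 - 8x^3 - x^2 = f ✓

the result is g(x) = (5/12)x^6 - (5/2)x^5 + (175/16)x^4 - (183/4)x^3 + (4409/32)x^2 - (4365/16)x + 104339/384


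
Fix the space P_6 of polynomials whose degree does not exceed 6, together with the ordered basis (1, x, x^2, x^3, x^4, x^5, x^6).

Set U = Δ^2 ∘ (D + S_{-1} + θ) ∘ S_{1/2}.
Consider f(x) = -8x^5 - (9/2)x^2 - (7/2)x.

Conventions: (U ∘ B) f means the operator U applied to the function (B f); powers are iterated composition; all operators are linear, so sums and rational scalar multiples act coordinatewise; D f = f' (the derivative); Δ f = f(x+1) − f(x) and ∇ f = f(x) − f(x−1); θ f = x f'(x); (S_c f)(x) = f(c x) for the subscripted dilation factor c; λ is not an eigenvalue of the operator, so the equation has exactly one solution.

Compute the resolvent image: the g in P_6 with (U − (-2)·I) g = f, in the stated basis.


write g with unknown coordinates in the stated basis and equate coefficients in (U − (-2)·I) g = f
solving from the highest basis element down gives g = -4x^5 + 5x^3 + (33/2)x^2 + (39/2)x - 49/8
check: U g = -10x^3 - (75/2)x^2 - (85/2)x + 49/4
so U g − (-2)·g = -8x^5 - (9/2)x^2 - (7/2)x = f ✓

the image equals g(x) = -4x^5 + 5x^3 + (33/2)x^2 + (39/2)x - 49/8


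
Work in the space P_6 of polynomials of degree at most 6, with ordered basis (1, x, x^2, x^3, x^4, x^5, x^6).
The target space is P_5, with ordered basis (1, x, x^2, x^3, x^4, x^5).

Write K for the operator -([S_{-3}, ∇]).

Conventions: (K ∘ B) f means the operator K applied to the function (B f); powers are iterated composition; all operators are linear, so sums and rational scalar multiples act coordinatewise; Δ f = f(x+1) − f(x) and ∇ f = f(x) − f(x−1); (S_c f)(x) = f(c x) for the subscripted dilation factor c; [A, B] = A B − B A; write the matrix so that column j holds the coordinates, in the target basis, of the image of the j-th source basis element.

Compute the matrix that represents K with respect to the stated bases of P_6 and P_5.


the matrix is [[0, -4, -8, -28, -80, -244, -728]; [0, 0, 24, 72, 336, 1200, 4392]; [0, 0, 0, -108, -432, -2520, -10800]; [0, 0, 0, 0, 432, 2160, 15120]; [0, 0, 0, 0, 0, -1620, -9720]; [0, 0, 0, 0, 0, 0, 5832]] (rows listed top to bottom)

image of 1: 0
image of x: -4
image of x^2: 24x - 8
image of x^3: -108x^2 + 72x - 28
image of x^4: 432x^3 - 432x^2 + 336x - 80
image of x^5: -1620x^4 + 2160x^3 - 2520x^2 + 1200x - 244
image of x^6: 5832x^5 - 9720x^4 + 15120x^3 - 10800x^2 + 4392x - 728
each image's coordinates form column j of the matrix


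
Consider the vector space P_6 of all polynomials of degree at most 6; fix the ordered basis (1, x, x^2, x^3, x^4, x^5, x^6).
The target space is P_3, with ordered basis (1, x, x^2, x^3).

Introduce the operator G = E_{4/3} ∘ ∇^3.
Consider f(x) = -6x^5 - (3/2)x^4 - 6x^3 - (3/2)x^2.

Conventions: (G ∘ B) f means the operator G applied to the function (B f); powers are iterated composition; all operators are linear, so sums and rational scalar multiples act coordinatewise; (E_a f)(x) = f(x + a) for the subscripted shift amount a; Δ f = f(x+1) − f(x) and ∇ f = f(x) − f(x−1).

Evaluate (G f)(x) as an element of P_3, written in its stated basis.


the result is g(x) = -360x^2 + 84x - 130

∇ f = -30x^4 + 54x^3 - 69x^2 + 39x - 9
∇ ∇ f = -120x^3 + 342x^2 - 420x + 192
∇ ∇ ∇ f = -360x^2 + 1044x - 882
E_{4/3} ∇^3 f = -360x^2 + 84x - 130


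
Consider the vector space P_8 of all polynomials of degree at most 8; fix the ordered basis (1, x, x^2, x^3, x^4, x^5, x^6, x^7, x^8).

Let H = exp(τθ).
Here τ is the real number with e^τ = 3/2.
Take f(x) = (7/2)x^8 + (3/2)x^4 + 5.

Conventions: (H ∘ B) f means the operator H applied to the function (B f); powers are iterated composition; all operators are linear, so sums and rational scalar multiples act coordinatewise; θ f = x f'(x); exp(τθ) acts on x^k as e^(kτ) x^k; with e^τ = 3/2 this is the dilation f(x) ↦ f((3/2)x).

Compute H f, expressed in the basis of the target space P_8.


exp(τθ) x^k = e^(kτ) x^k; with e^τ = 3/2 this sends x^k to (3/2)^k x^k
x^4 ↦ 81/16 x^4
x^8 ↦ 6561/256 x^8
applying this coordinatewise to f: exp(τθ) f = (45927/512)x^8 + (243/32)x^4 + 5

the result is g(x) = (45927/512)x^8 + (243/32)x^4 + 5


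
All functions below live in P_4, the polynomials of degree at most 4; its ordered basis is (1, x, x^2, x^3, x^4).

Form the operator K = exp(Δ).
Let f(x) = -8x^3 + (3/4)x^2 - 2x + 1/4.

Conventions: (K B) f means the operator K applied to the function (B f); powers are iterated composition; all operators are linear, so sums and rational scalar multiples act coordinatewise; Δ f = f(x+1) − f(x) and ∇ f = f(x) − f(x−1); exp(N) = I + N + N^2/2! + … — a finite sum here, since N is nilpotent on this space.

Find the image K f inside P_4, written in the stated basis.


the image equals g(x) = -8x^3 - (93/4)x^2 - (97/2)x - 161/4

order-1 term: -24x^2 - (45/2)x - 37/4
order-2 term: -24x - 93/4
order-3 term: -8
the series for exp(Δ) f terminates at order 3
exp(Δ) f = -8x^3 - (93/4)x^2 - (97/2)x - 161/4


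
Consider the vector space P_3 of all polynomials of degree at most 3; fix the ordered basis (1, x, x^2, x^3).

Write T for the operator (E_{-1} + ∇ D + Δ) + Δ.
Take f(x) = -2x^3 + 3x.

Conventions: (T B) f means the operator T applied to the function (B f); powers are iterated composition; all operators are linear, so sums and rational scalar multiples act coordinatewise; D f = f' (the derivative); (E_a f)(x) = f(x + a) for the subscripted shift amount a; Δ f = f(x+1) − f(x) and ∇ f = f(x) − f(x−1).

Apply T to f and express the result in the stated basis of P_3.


the result is g(x) = -2x^3 - 6x^2 - 27x + 7

E_{-1} f = -2x^3 + 6x^2 - 3x - 1
D f = -6x^2 + 3
∇ D f = -12x + 6
Δ f = -6x^2 - 6x + 1
(E_{-1} + ∇ D + Δ) f = -2x^3 - 21x + 6
Δ f = -6x^2 - 6x + 1
((E_{-1} + ∇ D + Δ) + Δ) f = -2x^3 - 6x^2 - 27x + 7


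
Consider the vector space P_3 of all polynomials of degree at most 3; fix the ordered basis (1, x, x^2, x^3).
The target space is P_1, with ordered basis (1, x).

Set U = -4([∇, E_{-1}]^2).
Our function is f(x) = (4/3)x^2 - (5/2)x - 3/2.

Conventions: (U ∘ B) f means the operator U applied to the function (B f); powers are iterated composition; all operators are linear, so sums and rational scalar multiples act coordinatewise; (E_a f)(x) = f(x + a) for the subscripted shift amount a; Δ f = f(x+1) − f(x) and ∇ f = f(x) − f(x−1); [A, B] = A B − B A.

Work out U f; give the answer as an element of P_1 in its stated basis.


E_{-1} f = (4/3)x^2 - (31/6)x + 7/3
∇ E_{-1} f = (8/3)x - 13/2
∇ f = (8/3)x - 23/6
E_{-1} ∇ f = (8/3)x - 13/2
[∇, E_{-1}] f = 0
E_{-1} [∇, E_{-1}] f = 0
∇ E_{-1} [∇, E_{-1}] f = 0
∇ [∇, E_{-1}] f = 0
E_{-1} ∇ [∇, E_{-1}] f = 0
[∇, E_{-1}] [∇, E_{-1}] f = 0
(-4([∇, E_{-1}]^2)) f = 0

the image equals g(x) = 0


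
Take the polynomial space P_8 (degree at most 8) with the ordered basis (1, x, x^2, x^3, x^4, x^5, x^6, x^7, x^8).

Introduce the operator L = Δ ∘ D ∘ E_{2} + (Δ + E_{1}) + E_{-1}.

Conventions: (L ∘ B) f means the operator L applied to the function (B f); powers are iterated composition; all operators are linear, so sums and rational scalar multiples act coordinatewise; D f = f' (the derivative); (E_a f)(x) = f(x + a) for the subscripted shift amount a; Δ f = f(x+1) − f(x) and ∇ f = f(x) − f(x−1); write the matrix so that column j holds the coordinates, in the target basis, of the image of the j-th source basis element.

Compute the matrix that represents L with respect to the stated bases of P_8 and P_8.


image of 1: 2
image of x: 2x + 1
image of x^2: 2x^2 + 2x + 5
image of x^3: 2x^3 + 3x^2 + 15x + 16
image of x^4: 2x^4 + 4x^3 + 30x^2 + 64x + 79
image of x^5: 2x^5 + 5x^4 + 50x^3 + 160x^2 + 395x + 326
image of x^6: 2x^6 + 6x^5 + 75x^4 + 320x^3 + 1185x^2 + 1956x + 1269
image of x^7: 2x^7 + 7x^6 + 105x^5 + 560x^4 + 2765x^3 + 6846x^2 + 8883x + 4656
image of x^8: 2x^8 + 8x^7 + 140x^6 + 896x^5 + 5530x^4 + 18256x^3 + 35532x^2 + 37248x + 16475
each image's coordinates form column j of the matrix

the matrix is [[2, 1, 5, 16, 79, 326, 1269, 4656, 16475]; [0, 2, 2, 15, 64, 395, 1956, 8883, 37248]; [0, 0, 2, 3, 30, 160, 1185, 6846, 35532]; [0, 0, 0, 2, 4, 50, 320, 2765, 18256]; [0, 0, 0, 0, 2, 5, 75, 560, 5530]; [0, 0, 0, 0, 0, 2, 6, 105, 896]; [0, 0, 0, 0, 0, 0, 2, 7, 140]; [0, 0, 0, 0, 0, 0, 0, 2, 8]; [0, 0, 0, 0, 0, 0, 0, 0, 2]] (rows listed top to bottom)


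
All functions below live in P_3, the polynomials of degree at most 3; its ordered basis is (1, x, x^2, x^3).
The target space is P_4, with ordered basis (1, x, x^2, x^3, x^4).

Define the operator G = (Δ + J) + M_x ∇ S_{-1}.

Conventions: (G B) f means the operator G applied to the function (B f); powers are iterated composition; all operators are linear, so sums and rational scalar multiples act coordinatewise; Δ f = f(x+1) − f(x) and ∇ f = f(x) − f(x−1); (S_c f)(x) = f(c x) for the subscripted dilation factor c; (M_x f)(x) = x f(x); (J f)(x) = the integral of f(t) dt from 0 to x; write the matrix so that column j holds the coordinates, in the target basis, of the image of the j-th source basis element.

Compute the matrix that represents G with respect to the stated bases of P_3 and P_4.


image of 1: x
image of x: (1/2)x^2 - x + 1
image of x^2: (1/3)x^3 + 2x^2 + x + 1
image of x^3: (1/4)x^4 - 3x^3 + 6x^2 + 2x + 1
each image's coordinates form column j of the matrix

the matrix is [[0, 1, 1, 1]; [1, -1, 1, 2]; [0, 1/2, 2, 6]; [0, 0, 1/3, -3]; [0, 0, 0, 1/4]] (rows listed top to bottom)


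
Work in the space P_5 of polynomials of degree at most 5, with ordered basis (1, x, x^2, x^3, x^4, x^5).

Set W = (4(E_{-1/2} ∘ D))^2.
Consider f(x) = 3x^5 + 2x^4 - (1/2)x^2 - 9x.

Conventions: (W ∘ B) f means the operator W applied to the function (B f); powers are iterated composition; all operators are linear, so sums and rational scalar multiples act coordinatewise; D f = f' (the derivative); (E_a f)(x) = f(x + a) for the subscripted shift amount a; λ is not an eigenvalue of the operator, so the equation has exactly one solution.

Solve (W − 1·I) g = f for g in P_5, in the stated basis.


write g with unknown coordinates in the stated basis and equate coefficients in (W − 1·I) g = f
solving from the highest basis element down gives g = -3x^5 - 2x^4 - 960x^3 + (4993/2)x^2 - 94263x + 172624
check: W g = -960x^3 + 2496x^2 - 94272x + 172624
so W g − 1·g = 3x^5 + 2x^4 - (1/2)x^2 - 9x = f ✓

the image equals g(x) = -3x^5 - 2x^4 - 960x^3 + (4993/2)x^2 - 94263x + 172624


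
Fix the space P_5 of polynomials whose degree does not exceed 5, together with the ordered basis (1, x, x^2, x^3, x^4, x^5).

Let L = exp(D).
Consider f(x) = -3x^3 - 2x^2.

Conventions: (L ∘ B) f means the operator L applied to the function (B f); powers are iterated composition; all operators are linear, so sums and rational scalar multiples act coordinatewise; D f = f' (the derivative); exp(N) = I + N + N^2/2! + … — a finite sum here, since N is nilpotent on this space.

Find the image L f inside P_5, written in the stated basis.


g(x) = -3x^3 - 11x^2 - 13x - 5

order-1 term: -9x^2 - 4x
order-2 term: -9x - 2
order-3 term: -3
the series for exp(D) f terminates at order 3
exp(D) f = -3x^3 - 11x^2 - 13x - 5


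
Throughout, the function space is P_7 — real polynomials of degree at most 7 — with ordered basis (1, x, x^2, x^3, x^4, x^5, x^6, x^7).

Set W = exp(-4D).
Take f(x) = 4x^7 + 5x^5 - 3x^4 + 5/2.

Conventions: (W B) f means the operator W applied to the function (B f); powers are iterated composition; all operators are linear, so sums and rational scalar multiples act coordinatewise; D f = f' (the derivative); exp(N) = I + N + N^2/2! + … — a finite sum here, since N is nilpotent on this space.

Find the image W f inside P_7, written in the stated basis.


order-1 term: -112x^6 - 100x^4 + 48x^3
order-2 term: 1344x^5 + 800x^3 - 288x^2
order-3 term: -8960x^4 - 3200x^2 + 768x
order-4 term: 35840x^3 + 6400x - 768
order-5 term: -86016x^2 - 5120
order-6 term: 114688x
order-7 term: -65536
the series for exp(-4D) f terminates at order 7
exp(-4D) f = 4x^7 - 112x^6 + 1349x^5 - 9063x^4 + 36688x^3 - 89504x^2 + 121856x - 142843/2

the image equals g(x) = 4x^7 - 112x^6 + 1349x^5 - 9063x^4 + 36688x^3 - 89504x^2 + 121856x - 142843/2


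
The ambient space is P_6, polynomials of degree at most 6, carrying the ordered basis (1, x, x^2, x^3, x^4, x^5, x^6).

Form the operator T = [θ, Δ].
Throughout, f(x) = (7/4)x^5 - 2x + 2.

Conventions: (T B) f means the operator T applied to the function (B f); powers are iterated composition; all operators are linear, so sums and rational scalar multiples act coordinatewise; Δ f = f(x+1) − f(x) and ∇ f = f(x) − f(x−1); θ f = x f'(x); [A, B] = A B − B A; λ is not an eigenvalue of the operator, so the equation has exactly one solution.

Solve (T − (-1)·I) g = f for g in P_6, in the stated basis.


write g with unknown coordinates in the stated basis and equate coefficients in (T − (-1)·I) g = f
solving from the highest basis element down gives g = (7/4)x^5 + (35/4)x^4 + 70x^3 + (735/2)x^2 + 1293x + 9135/4
check: T g = -(35/4)x^4 - 70x^3 - (735/2)x^2 - 1295x - 9127/4
so T g − (-1)·g = (7/4)x^5 - 2x + 2 = f ✓

the image equals g(x) = (7/4)x^5 + (35/4)x^4 + 70x^3 + (735/2)x^2 + 1293x + 9135/4


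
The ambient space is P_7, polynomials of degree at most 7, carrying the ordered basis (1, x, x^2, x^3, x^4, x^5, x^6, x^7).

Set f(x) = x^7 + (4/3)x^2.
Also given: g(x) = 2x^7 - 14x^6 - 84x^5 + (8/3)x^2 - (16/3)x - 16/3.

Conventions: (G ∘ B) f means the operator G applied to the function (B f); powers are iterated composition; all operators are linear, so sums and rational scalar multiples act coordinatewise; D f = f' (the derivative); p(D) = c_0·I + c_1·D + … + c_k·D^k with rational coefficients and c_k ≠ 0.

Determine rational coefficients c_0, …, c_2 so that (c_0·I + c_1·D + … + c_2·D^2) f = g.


p(D) = 2·I − 2·D − 2·D^2, i.e. c_0 = 2, c_1 = -2, c_2 = -2

D^0 f = x^7 + (4/3)x^2
D^1 f = 7x^6 + (8/3)x
D^2 f = 42x^5 + 8/3
matching coefficients of g against c_0 f + c_1 Df + … from the top degree down determines the c_i
solution: c_0 = 2, c_1 = -2, c_2 = -2


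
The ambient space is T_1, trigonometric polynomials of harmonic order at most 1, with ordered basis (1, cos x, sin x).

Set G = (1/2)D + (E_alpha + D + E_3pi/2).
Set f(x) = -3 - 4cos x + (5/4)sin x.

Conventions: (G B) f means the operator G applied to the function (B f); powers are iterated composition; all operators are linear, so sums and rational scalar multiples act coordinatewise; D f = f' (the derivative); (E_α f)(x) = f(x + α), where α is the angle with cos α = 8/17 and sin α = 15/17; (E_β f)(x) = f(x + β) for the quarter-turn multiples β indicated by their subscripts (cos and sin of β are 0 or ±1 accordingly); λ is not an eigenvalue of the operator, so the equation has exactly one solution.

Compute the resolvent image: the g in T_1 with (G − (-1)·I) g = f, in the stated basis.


write g with unknown coordinates in the stated basis and equate coefficients in (G − (-1)·I) g = f
solving from the highest basis element down gives g = -1 - (1035/554)cos x - (251/277)sin x
check: G g = -2 - (1181/554)cos x + (2389/1108)sin x
so G g − (-1)·g = -3 - 4cos x + (5/4)sin x = f ✓

the result is g(x) = -1 - (1035/554)cos x - (251/277)sin x


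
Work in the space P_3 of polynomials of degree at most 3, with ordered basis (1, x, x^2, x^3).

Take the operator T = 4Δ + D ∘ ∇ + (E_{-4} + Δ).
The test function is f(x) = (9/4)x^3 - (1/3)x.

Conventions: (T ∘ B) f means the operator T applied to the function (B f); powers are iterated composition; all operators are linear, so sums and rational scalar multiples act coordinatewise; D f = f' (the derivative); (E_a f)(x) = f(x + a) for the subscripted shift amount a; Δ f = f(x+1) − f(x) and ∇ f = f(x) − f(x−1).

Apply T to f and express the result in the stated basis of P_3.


Δ f = (27/4)x^2 + (27/4)x + 23/12
(4Δ) f = 27x^2 + 27x + 23/3
∇ f = (27/4)x^2 - (27/4)x + 23/12
D ∇ f = (27/2)x - 27/4
E_{-4} f = (9/4)x^3 - 27x^2 + (323/3)x - 428/3
Δ f = (27/4)x^2 + (27/4)x + 23/12
(E_{-4} + Δ) f = (9/4)x^3 - (81/4)x^2 + (1373/12)x - 563/4
(4Δ + D ∘ ∇ + (E_{-4} + Δ)) f = (9/4)x^3 + (27/4)x^2 + (1859/12)x - 839/6

g(x) = (9/4)x^3 + (27/4)x^2 + (1859/12)x - 839/6


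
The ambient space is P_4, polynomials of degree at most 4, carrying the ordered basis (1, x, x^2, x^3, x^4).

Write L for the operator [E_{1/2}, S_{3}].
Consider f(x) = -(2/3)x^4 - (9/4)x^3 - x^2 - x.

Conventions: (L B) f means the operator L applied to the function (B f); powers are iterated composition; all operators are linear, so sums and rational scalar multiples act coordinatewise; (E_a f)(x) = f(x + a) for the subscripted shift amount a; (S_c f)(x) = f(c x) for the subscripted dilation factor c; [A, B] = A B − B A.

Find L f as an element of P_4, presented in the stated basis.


S_{3} f = -54x^4 - (243/4)x^3 - 9x^2 - 3x
E_{1/2} S_{3} f = -54x^4 - (675/4)x^3 - (1449/8)x^2 - (1353/16)x - 471/32
E_{1/2} f = -(2/3)x^4 - (43/12)x^3 - (43/8)x^2 - (193/48)x - 103/96
S_{3} E_{1/2} f = -54x^4 - (387/4)x^3 - (387/8)x^2 - (193/16)x - 103/96
[E_{1/2}, S_{3}] f = -72x^3 - (531/4)x^2 - (145/2)x - 655/48

the image equals g(x) = -72x^3 - (531/4)x^2 - (145/2)x - 655/48


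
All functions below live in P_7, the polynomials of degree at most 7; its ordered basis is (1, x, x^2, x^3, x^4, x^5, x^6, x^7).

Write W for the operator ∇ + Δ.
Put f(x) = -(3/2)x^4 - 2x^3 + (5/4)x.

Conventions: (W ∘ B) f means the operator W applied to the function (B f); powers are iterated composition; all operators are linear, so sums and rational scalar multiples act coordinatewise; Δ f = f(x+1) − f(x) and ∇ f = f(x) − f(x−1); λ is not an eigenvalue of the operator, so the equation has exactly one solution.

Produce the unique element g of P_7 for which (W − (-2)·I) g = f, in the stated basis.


the result is g(x) = -(3/4)x^4 + 2x^3 - 6x^2 + (125/8)x - 141/8

write g with unknown coordinates in the stated basis and equate coefficients in (W − (-2)·I) g = f
solving from the highest basis element down gives g = -(3/4)x^4 + 2x^3 - 6x^2 + (125/8)x - 141/8
check: W g = -6x^3 + 12x^2 - 30x + 141/4
so W g − (-2)·g = -(3/2)x^4 - 2x^3 + (5/4)x = f ✓


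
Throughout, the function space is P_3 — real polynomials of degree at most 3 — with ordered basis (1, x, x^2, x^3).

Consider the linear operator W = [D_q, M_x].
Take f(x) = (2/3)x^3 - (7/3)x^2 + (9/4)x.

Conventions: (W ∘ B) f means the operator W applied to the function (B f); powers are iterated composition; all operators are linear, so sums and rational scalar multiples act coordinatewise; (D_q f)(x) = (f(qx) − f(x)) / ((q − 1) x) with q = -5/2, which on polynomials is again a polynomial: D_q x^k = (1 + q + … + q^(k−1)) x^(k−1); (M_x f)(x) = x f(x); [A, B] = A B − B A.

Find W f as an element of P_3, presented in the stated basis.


M_x f = (2/3)x^4 - (7/3)x^3 + (9/4)x^2
D_q M_x f = -(29/4)x^3 - (133/12)x^2 - (27/8)x
D_q f = (19/6)x^2 + (7/2)x + 9/4
M_x D_q f = (19/6)x^3 + (7/2)x^2 + (9/4)x
[D_q, M_x] f = -(125/12)x^3 - (175/12)x^2 - (45/8)x

g(x) = -(125/12)x^3 - (175/12)x^2 - (45/8)x


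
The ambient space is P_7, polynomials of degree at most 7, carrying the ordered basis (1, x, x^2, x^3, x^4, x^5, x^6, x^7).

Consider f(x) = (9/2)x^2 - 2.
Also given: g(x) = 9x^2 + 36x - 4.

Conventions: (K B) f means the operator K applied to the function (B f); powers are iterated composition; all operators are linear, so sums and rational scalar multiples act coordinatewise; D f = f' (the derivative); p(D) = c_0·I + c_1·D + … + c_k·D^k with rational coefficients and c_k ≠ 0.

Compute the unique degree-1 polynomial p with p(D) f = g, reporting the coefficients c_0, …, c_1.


D^0 f = (9/2)x^2 - 2
D^1 f = 9x
matching coefficients of g against c_0 f + c_1 Df + … from the top degree down determines the c_i
solution: c_0 = 2, c_1 = 4

c_0 = 2, c_1 = 4


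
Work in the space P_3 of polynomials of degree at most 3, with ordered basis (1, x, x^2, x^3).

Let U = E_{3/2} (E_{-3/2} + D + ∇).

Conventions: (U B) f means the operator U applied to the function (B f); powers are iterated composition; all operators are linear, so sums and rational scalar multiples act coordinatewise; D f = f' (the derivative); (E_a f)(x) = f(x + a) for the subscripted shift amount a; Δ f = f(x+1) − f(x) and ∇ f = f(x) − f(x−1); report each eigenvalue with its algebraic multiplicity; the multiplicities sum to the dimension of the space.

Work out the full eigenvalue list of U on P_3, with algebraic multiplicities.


image of 1: 1
image of x: x + 2
image of x^2: x^2 + 4x + 5
image of x^3: x^3 + 6x^2 + 15x + 10
the matrix is upper triangular; its diagonal is (1, 1, 1, 1)
for a triangular matrix the eigenvalues are the diagonal entries, with algebraic multiplicity their repetition count

λ = 1 (multiplicity 4)
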